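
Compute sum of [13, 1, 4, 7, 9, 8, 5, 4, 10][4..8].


Prefix sums: [0, 13, 14, 18, 25, 34, 42, 47, 51, 61]
Sum[4..8] = prefix[9] - prefix[4] = 61 - 25 = 36


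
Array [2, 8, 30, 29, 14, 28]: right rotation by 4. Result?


Right rotate by 4: [30, 29, 14, 28, 2, 8]


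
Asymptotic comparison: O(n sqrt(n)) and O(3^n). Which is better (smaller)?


n^1.5 grows slower than exponential (base 3)
O(n sqrt(n)) is asymptotically smaller; O(3^n) grows faster


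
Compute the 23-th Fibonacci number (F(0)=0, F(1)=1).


F(n)=F(n-1)+F(n-2)
...F(21)=10946, F(22)=17711, F(23)=28657


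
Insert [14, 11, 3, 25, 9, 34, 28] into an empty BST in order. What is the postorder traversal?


Root = 14; build tree by BST insertion.
Postorder traversal: [9, 3, 11, 28, 34, 25, 14]


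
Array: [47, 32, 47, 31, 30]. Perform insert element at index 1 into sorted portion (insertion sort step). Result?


After one pass: [32, 47, 47, 31, 30]


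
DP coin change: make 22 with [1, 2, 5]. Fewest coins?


dp[0]=0; dp[i]=1+min(dp[i-c] for c in coins)
...dp[17]=4, dp[18]=5, dp[19]=5, dp[20]=4, dp[21]=5, dp[22]=5
Minimum coins for 22 = 5


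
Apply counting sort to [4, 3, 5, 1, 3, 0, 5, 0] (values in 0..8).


Count array: [2, 1, 0, 2, 1, 2, 0, 0, 0]
Reconstruct: [0, 0, 1, 3, 3, 4, 5, 5]


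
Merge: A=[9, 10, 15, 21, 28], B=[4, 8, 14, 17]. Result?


Compare heads, take smaller each step.
Merged: [4, 8, 9, 10, 14, 15, 17, 21, 28]


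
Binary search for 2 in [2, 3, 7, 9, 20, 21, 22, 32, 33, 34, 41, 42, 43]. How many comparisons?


Search for 2:
[0,12] mid=6 arr[6]=22
[0,5] mid=2 arr[2]=7
[0,1] mid=0 arr[0]=2
Total: 3 comparisons


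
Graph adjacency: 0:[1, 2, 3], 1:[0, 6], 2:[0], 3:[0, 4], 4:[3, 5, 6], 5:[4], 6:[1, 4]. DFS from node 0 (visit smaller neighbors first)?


DFS stack-based: start with [0]
Visit order: [0, 1, 6, 4, 3, 5, 2]


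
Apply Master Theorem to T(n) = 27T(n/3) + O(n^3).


a=27, b=3, c=3. log_3(27)=3 = c=3. Case 2: O(n^c log n) = O(n^3 log n)
Complexity: O(n^3 log n)


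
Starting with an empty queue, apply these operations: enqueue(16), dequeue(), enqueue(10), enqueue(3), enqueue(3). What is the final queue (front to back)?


enqueue(16) -> [16]
dequeue() returns 16 -> []
enqueue(10) -> [10]
enqueue(3) -> [10, 3]
enqueue(3) -> [10, 3, 3]
Final queue (front to back): [10, 3, 3]


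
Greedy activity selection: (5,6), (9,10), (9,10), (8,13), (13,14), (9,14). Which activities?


Greedy: pick earliest-ending, then skip overlaps.
Selected (3 activities): [(5, 6), (9, 10), (13, 14)]


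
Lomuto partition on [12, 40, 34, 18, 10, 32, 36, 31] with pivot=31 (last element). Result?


Elements <= 31 go left of pivot.
Result: [12, 18, 10, 31, 34, 32, 36, 40], pivot at index 3


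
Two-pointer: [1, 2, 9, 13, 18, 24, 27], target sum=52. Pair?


Two pointers: lo=0, hi=6
No pair sums to 52


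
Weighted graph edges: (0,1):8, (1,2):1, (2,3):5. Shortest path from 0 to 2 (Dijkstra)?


Dijkstra from 0:
Distances: {0: 0, 1: 8, 2: 9, 3: 14}
Shortest distance to 2 = 9, path = [0, 1, 2]


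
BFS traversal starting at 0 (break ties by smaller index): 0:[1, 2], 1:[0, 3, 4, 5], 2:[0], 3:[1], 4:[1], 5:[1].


BFS queue: start with [0]
Visit order: [0, 1, 2, 3, 4, 5]


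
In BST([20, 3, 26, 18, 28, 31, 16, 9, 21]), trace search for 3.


BST root = 20
Search for 3: compare at each node
Path: [20, 3]


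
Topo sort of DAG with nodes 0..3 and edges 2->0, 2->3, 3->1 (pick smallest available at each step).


Kahn's algorithm, process smallest node first
Order: [2, 0, 3, 1]


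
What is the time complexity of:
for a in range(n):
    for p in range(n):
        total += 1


Per nesting level: O(n) * O(n) = O(n^2)
Complexity: O(n^2)


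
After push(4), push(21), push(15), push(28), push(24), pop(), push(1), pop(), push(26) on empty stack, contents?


push(4) -> [4]
push(21) -> [4, 21]
push(15) -> [4, 21, 15]
push(28) -> [4, 21, 15, 28]
push(24) -> [4, 21, 15, 28, 24]
pop() returns 24 -> [4, 21, 15, 28]
push(1) -> [4, 21, 15, 28, 1]
pop() returns 1 -> [4, 21, 15, 28]
push(26) -> [4, 21, 15, 28, 26]
Final stack (bottom to top): [4, 21, 15, 28, 26]


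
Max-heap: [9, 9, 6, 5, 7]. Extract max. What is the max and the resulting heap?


Max = 9
Replace root with last, heapify down
Resulting heap: [9, 7, 6, 5]


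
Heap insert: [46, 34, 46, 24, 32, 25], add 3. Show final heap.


Append 3: [46, 34, 46, 24, 32, 25, 3]
Bubble up: no swaps needed
Result: [46, 34, 46, 24, 32, 25, 3]


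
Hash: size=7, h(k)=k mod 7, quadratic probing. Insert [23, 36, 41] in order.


Insertions: 23->slot 2; 36->slot 1; 41->slot 6
Table: [None, 36, 23, None, None, None, 41]


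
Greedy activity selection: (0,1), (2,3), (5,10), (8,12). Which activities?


Greedy: pick earliest-ending, then skip overlaps.
Selected (3 activities): [(0, 1), (2, 3), (5, 10)]


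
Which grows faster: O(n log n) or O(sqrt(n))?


sublinear grows slower than linearithmic
O(sqrt(n)) is asymptotically smaller; O(n log n) grows faster


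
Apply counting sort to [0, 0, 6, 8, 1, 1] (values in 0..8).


Count array: [2, 2, 0, 0, 0, 0, 1, 0, 1]
Reconstruct: [0, 0, 1, 1, 6, 8]


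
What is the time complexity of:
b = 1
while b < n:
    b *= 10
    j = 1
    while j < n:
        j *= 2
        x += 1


Per nesting level: O(log n) * O(log n) = O((log n)^2)
Complexity: O((log n)^2)


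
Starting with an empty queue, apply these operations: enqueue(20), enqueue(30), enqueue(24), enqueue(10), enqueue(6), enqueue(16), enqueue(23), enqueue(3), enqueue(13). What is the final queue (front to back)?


enqueue(20) -> [20]
enqueue(30) -> [20, 30]
enqueue(24) -> [20, 30, 24]
enqueue(10) -> [20, 30, 24, 10]
enqueue(6) -> [20, 30, 24, 10, 6]
enqueue(16) -> [20, 30, 24, 10, 6, 16]
enqueue(23) -> [20, 30, 24, 10, 6, 16, 23]
enqueue(3) -> [20, 30, 24, 10, 6, 16, 23, 3]
enqueue(13) -> [20, 30, 24, 10, 6, 16, 23, 3, 13]
Final queue (front to back): [20, 30, 24, 10, 6, 16, 23, 3, 13]


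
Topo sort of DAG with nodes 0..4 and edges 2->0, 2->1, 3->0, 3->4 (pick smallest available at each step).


Kahn's algorithm, process smallest node first
Order: [2, 1, 3, 0, 4]


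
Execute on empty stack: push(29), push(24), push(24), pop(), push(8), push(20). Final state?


push(29) -> [29]
push(24) -> [29, 24]
push(24) -> [29, 24, 24]
pop() returns 24 -> [29, 24]
push(8) -> [29, 24, 8]
push(20) -> [29, 24, 8, 20]
Final stack (bottom to top): [29, 24, 8, 20]


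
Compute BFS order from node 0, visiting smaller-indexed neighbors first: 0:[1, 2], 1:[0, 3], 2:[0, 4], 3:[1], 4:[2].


BFS queue: start with [0]
Visit order: [0, 1, 2, 3, 4]


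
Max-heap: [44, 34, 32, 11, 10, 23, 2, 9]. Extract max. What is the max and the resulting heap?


Max = 44
Replace root with last, heapify down
Resulting heap: [34, 11, 32, 9, 10, 23, 2]


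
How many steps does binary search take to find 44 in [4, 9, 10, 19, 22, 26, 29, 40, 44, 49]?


Search for 44:
[0,9] mid=4 arr[4]=22
[5,9] mid=7 arr[7]=40
[8,9] mid=8 arr[8]=44
Total: 3 comparisons


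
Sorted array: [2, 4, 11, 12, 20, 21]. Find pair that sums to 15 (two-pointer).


Two pointers: lo=0, hi=5
Found pair: (4, 11) summing to 15


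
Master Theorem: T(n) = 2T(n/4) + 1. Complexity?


a=2, b=4, c=0. log_4(2)=0.5 > c=0. Case 1: O(n^log_b(a)) = O(sqrt(n))
Complexity: O(sqrt(n))


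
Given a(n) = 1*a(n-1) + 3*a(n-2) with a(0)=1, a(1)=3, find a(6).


Build bottom-up:
...a(4)=33, a(5)=78, a(6)=1*78+3*33=177


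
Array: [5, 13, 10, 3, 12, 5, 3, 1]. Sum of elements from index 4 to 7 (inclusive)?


Prefix sums: [0, 5, 18, 28, 31, 43, 48, 51, 52]
Sum[4..7] = prefix[8] - prefix[4] = 52 - 31 = 21


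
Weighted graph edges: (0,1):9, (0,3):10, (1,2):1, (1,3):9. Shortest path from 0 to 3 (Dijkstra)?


Dijkstra from 0:
Distances: {0: 0, 1: 9, 2: 10, 3: 10}
Shortest distance to 3 = 10, path = [0, 3]


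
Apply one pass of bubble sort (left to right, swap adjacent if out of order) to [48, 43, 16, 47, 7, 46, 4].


After one pass: [43, 16, 47, 7, 46, 4, 48]


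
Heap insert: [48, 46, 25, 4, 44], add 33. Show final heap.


Append 33: [48, 46, 25, 4, 44, 33]
Bubble up: swap idx 5(33) with idx 2(25)
Result: [48, 46, 33, 4, 44, 25]


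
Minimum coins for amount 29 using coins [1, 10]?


dp[0]=0; dp[i]=1+min(dp[i-c] for c in coins)
...dp[24]=6, dp[25]=7, dp[26]=8, dp[27]=9, dp[28]=10, dp[29]=11
Minimum coins for 29 = 11


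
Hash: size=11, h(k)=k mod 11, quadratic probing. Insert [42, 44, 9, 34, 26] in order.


Insertions: 42->slot 9; 44->slot 0; 9->slot 10; 34->slot 1; 26->slot 4
Table: [44, 34, None, None, 26, None, None, None, None, 42, 9]


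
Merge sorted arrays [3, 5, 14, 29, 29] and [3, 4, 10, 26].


Compare heads, take smaller each step.
Merged: [3, 3, 4, 5, 10, 14, 26, 29, 29]


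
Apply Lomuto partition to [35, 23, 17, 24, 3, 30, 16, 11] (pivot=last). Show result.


Elements <= 11 go left of pivot.
Result: [3, 11, 17, 24, 35, 30, 16, 23], pivot at index 1


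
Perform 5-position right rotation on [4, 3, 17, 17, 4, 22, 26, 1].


Right rotate by 5: [17, 4, 22, 26, 1, 4, 3, 17]


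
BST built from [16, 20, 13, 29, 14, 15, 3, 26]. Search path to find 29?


BST root = 16
Search for 29: compare at each node
Path: [16, 20, 29]


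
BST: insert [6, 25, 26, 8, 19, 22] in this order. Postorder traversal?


Root = 6; build tree by BST insertion.
Postorder traversal: [22, 19, 8, 26, 25, 6]


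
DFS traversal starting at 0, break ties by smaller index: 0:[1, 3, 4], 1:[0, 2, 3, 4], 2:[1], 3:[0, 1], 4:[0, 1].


DFS stack-based: start with [0]
Visit order: [0, 1, 2, 3, 4]


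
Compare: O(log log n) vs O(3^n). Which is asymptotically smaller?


double-logarithmic grows slower than exponential (base 3)
O(log log n) is asymptotically smaller; O(3^n) grows faster


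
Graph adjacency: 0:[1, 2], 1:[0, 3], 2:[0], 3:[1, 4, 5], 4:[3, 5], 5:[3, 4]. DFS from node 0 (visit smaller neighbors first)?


DFS stack-based: start with [0]
Visit order: [0, 1, 3, 4, 5, 2]


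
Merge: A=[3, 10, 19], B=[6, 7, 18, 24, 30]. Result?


Compare heads, take smaller each step.
Merged: [3, 6, 7, 10, 18, 19, 24, 30]


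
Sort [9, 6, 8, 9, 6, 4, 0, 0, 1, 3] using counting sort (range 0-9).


Count array: [2, 1, 0, 1, 1, 0, 2, 0, 1, 2]
Reconstruct: [0, 0, 1, 3, 4, 6, 6, 8, 9, 9]


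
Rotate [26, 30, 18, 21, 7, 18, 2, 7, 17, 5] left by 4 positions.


Left rotate by 4: [7, 18, 2, 7, 17, 5, 26, 30, 18, 21]


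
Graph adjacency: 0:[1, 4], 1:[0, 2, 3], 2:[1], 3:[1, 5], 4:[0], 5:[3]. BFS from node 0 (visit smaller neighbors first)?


BFS queue: start with [0]
Visit order: [0, 1, 4, 2, 3, 5]


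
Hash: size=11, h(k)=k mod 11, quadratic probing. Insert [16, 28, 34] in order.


Insertions: 16->slot 5; 28->slot 6; 34->slot 1
Table: [None, 34, None, None, None, 16, 28, None, None, None, None]


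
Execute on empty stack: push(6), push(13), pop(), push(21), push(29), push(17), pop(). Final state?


push(6) -> [6]
push(13) -> [6, 13]
pop() returns 13 -> [6]
push(21) -> [6, 21]
push(29) -> [6, 21, 29]
push(17) -> [6, 21, 29, 17]
pop() returns 17 -> [6, 21, 29]
Final stack (bottom to top): [6, 21, 29]


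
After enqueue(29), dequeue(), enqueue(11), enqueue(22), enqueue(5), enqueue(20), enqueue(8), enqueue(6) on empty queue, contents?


enqueue(29) -> [29]
dequeue() returns 29 -> []
enqueue(11) -> [11]
enqueue(22) -> [11, 22]
enqueue(5) -> [11, 22, 5]
enqueue(20) -> [11, 22, 5, 20]
enqueue(8) -> [11, 22, 5, 20, 8]
enqueue(6) -> [11, 22, 5, 20, 8, 6]
Final queue (front to back): [11, 22, 5, 20, 8, 6]


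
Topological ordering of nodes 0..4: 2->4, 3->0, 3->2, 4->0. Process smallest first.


Kahn's algorithm, process smallest node first
Order: [1, 3, 2, 4, 0]


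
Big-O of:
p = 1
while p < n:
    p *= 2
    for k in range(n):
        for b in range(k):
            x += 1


Per nesting level: O(log n) * O(n) * O(n) [triangular over k] = O(n^2 log n)
Complexity: O(n^2 log n)


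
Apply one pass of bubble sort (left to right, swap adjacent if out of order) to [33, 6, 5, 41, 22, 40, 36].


After one pass: [6, 5, 33, 22, 40, 36, 41]


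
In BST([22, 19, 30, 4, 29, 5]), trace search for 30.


BST root = 22
Search for 30: compare at each node
Path: [22, 30]


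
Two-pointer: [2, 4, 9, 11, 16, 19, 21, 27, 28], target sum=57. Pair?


Two pointers: lo=0, hi=8
No pair sums to 57


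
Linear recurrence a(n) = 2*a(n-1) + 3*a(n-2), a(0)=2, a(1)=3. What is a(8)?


Build bottom-up:
...a(6)=912, a(7)=2733, a(8)=2*2733+3*912=8202


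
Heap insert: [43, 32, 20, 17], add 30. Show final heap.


Append 30: [43, 32, 20, 17, 30]
Bubble up: no swaps needed
Result: [43, 32, 20, 17, 30]


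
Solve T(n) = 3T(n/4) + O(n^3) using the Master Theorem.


a=3, b=4, c=3. log_4(3)=0.792 < c=3. Case 3: O(n^c) = O(n^3)
Complexity: O(n^3)


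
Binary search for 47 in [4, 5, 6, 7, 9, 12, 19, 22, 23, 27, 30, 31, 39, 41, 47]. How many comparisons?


Search for 47:
[0,14] mid=7 arr[7]=22
[8,14] mid=11 arr[11]=31
[12,14] mid=13 arr[13]=41
[14,14] mid=14 arr[14]=47
Total: 4 comparisons


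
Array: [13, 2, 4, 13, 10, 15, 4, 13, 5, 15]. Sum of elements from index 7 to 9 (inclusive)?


Prefix sums: [0, 13, 15, 19, 32, 42, 57, 61, 74, 79, 94]
Sum[7..9] = prefix[10] - prefix[7] = 94 - 61 = 33


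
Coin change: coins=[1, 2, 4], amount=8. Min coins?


dp[0]=0; dp[i]=1+min(dp[i-c] for c in coins)
...dp[3]=2, dp[4]=1, dp[5]=2, dp[6]=2, dp[7]=3, dp[8]=2
Minimum coins for 8 = 2


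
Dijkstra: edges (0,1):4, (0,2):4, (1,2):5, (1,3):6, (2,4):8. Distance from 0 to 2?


Dijkstra from 0:
Distances: {0: 0, 1: 4, 2: 4, 3: 10, 4: 12}
Shortest distance to 2 = 4, path = [0, 2]


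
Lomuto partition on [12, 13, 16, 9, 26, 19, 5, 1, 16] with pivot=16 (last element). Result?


Elements <= 16 go left of pivot.
Result: [12, 13, 16, 9, 5, 1, 16, 19, 26], pivot at index 6


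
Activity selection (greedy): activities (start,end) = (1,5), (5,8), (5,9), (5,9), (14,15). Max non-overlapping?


Greedy: pick earliest-ending, then skip overlaps.
Selected (3 activities): [(1, 5), (5, 8), (14, 15)]


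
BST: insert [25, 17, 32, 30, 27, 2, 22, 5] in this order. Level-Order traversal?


Root = 25; build tree by BST insertion.
Level-Order traversal: [25, 17, 32, 2, 22, 30, 5, 27]


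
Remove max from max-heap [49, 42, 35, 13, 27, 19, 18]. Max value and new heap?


Max = 49
Replace root with last, heapify down
Resulting heap: [42, 27, 35, 13, 18, 19]


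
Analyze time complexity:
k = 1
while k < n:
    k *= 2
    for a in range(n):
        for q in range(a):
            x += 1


Per nesting level: O(log n) * O(n) * O(n) [triangular over a] = O(n^2 log n)
Complexity: O(n^2 log n)


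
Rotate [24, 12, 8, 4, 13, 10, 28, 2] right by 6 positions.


Right rotate by 6: [8, 4, 13, 10, 28, 2, 24, 12]


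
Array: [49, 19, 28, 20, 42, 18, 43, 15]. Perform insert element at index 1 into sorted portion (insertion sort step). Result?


After one pass: [19, 49, 28, 20, 42, 18, 43, 15]


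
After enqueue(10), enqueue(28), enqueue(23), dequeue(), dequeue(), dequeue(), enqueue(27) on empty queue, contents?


enqueue(10) -> [10]
enqueue(28) -> [10, 28]
enqueue(23) -> [10, 28, 23]
dequeue() returns 10 -> [28, 23]
dequeue() returns 28 -> [23]
dequeue() returns 23 -> []
enqueue(27) -> [27]
Final queue (front to back): [27]


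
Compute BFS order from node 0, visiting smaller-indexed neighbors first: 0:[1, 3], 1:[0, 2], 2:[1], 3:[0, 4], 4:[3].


BFS queue: start with [0]
Visit order: [0, 1, 3, 2, 4]


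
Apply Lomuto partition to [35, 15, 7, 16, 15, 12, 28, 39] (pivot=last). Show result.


Elements <= 39 go left of pivot.
Result: [35, 15, 7, 16, 15, 12, 28, 39], pivot at index 7


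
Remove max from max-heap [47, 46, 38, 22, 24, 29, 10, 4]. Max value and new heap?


Max = 47
Replace root with last, heapify down
Resulting heap: [46, 24, 38, 22, 4, 29, 10]


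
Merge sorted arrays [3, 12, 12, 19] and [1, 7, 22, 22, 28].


Compare heads, take smaller each step.
Merged: [1, 3, 7, 12, 12, 19, 22, 22, 28]


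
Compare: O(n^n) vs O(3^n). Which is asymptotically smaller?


exponential (base 3) grows slower than n^n
O(3^n) is asymptotically smaller; O(n^n) grows faster


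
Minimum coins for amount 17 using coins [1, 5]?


dp[0]=0; dp[i]=1+min(dp[i-c] for c in coins)
...dp[12]=4, dp[13]=5, dp[14]=6, dp[15]=3, dp[16]=4, dp[17]=5
Minimum coins for 17 = 5


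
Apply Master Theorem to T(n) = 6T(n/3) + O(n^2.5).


a=6, b=3, c=2.5. log_3(6)=1.631 < c=2.5. Case 3: O(n^c) = O(n^2.500)
Complexity: O(n^2.500)


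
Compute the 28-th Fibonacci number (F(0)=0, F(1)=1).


F(n)=F(n-1)+F(n-2)
...F(26)=121393, F(27)=196418, F(28)=317811


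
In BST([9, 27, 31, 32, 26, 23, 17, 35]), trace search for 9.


BST root = 9
Search for 9: compare at each node
Path: [9]


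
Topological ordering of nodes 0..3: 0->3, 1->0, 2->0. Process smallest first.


Kahn's algorithm, process smallest node first
Order: [1, 2, 0, 3]


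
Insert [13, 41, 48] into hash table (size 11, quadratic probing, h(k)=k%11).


Insertions: 13->slot 2; 41->slot 8; 48->slot 4
Table: [None, None, 13, None, 48, None, None, None, 41, None, None]


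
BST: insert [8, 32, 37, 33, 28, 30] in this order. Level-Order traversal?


Root = 8; build tree by BST insertion.
Level-Order traversal: [8, 32, 28, 37, 30, 33]


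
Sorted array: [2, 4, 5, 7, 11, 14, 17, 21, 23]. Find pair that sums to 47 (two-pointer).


Two pointers: lo=0, hi=8
No pair sums to 47


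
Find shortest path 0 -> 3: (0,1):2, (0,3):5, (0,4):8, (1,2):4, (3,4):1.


Dijkstra from 0:
Distances: {0: 0, 1: 2, 2: 6, 3: 5, 4: 6}
Shortest distance to 3 = 5, path = [0, 3]


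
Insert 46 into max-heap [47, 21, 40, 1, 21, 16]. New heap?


Append 46: [47, 21, 40, 1, 21, 16, 46]
Bubble up: swap idx 6(46) with idx 2(40)
Result: [47, 21, 46, 1, 21, 16, 40]


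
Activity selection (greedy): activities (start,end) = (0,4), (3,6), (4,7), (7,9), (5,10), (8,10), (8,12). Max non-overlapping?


Greedy: pick earliest-ending, then skip overlaps.
Selected (3 activities): [(0, 4), (4, 7), (7, 9)]


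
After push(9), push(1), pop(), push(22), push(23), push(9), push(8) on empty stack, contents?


push(9) -> [9]
push(1) -> [9, 1]
pop() returns 1 -> [9]
push(22) -> [9, 22]
push(23) -> [9, 22, 23]
push(9) -> [9, 22, 23, 9]
push(8) -> [9, 22, 23, 9, 8]
Final stack (bottom to top): [9, 22, 23, 9, 8]


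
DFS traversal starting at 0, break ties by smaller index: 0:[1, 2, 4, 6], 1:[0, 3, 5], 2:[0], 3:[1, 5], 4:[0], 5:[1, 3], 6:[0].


DFS stack-based: start with [0]
Visit order: [0, 1, 3, 5, 2, 4, 6]


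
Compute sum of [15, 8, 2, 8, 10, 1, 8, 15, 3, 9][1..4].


Prefix sums: [0, 15, 23, 25, 33, 43, 44, 52, 67, 70, 79]
Sum[1..4] = prefix[5] - prefix[1] = 43 - 15 = 28


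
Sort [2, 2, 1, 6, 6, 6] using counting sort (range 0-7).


Count array: [0, 1, 2, 0, 0, 0, 3, 0]
Reconstruct: [1, 2, 2, 6, 6, 6]


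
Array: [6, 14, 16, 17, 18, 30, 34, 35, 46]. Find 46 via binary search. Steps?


Search for 46:
[0,8] mid=4 arr[4]=18
[5,8] mid=6 arr[6]=34
[7,8] mid=7 arr[7]=35
[8,8] mid=8 arr[8]=46
Total: 4 comparisons


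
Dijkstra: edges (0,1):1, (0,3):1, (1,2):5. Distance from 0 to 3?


Dijkstra from 0:
Distances: {0: 0, 1: 1, 2: 6, 3: 1}
Shortest distance to 3 = 1, path = [0, 3]


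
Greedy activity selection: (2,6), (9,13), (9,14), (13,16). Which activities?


Greedy: pick earliest-ending, then skip overlaps.
Selected (3 activities): [(2, 6), (9, 13), (13, 16)]


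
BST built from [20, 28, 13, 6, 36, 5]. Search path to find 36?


BST root = 20
Search for 36: compare at each node
Path: [20, 28, 36]


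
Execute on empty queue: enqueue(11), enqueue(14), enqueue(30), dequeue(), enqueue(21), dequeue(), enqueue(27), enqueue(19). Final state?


enqueue(11) -> [11]
enqueue(14) -> [11, 14]
enqueue(30) -> [11, 14, 30]
dequeue() returns 11 -> [14, 30]
enqueue(21) -> [14, 30, 21]
dequeue() returns 14 -> [30, 21]
enqueue(27) -> [30, 21, 27]
enqueue(19) -> [30, 21, 27, 19]
Final queue (front to back): [30, 21, 27, 19]


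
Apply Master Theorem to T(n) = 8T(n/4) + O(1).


a=8, b=4, c=0. log_4(8)=1.5 > c=0. Case 1: O(n^log_b(a)) = O(n^1.500)
Complexity: O(n^1.500)


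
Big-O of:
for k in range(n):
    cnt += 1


Per nesting level: O(n) = O(n)
Complexity: O(n)


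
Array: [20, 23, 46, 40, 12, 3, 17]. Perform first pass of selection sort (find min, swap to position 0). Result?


After one pass: [3, 23, 46, 40, 12, 20, 17]


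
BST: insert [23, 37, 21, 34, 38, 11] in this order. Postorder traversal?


Root = 23; build tree by BST insertion.
Postorder traversal: [11, 21, 34, 38, 37, 23]


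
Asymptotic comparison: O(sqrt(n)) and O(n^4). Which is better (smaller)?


sublinear grows slower than quartic
O(sqrt(n)) is asymptotically smaller; O(n^4) grows faster


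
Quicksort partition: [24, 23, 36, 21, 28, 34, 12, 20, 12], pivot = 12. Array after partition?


Elements <= 12 go left of pivot.
Result: [12, 12, 36, 21, 28, 34, 24, 20, 23], pivot at index 1


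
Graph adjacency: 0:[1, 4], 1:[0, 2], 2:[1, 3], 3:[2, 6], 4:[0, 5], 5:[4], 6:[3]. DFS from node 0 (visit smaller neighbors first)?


DFS stack-based: start with [0]
Visit order: [0, 1, 2, 3, 6, 4, 5]


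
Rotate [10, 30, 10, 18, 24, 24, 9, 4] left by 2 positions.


Left rotate by 2: [10, 18, 24, 24, 9, 4, 10, 30]


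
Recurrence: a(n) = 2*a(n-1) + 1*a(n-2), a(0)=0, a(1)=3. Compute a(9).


Build bottom-up:
...a(7)=507, a(8)=1224, a(9)=2*1224+1*507=2955


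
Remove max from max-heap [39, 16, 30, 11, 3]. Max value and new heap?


Max = 39
Replace root with last, heapify down
Resulting heap: [30, 16, 3, 11]


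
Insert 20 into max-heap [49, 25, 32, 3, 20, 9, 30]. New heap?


Append 20: [49, 25, 32, 3, 20, 9, 30, 20]
Bubble up: swap idx 7(20) with idx 3(3)
Result: [49, 25, 32, 20, 20, 9, 30, 3]


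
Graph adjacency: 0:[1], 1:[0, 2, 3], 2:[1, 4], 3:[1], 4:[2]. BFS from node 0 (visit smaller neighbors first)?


BFS queue: start with [0]
Visit order: [0, 1, 2, 3, 4]


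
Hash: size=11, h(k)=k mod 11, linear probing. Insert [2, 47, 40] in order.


Insertions: 2->slot 2; 47->slot 3; 40->slot 7
Table: [None, None, 2, 47, None, None, None, 40, None, None, None]


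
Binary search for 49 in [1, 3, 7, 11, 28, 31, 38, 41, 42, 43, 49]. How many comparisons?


Search for 49:
[0,10] mid=5 arr[5]=31
[6,10] mid=8 arr[8]=42
[9,10] mid=9 arr[9]=43
[10,10] mid=10 arr[10]=49
Total: 4 comparisons


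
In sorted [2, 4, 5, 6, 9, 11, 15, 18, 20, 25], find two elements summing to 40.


Two pointers: lo=0, hi=9
Found pair: (15, 25) summing to 40


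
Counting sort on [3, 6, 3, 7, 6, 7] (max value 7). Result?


Count array: [0, 0, 0, 2, 0, 0, 2, 2]
Reconstruct: [3, 3, 6, 6, 7, 7]


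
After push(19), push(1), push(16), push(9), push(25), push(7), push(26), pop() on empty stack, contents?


push(19) -> [19]
push(1) -> [19, 1]
push(16) -> [19, 1, 16]
push(9) -> [19, 1, 16, 9]
push(25) -> [19, 1, 16, 9, 25]
push(7) -> [19, 1, 16, 9, 25, 7]
push(26) -> [19, 1, 16, 9, 25, 7, 26]
pop() returns 26 -> [19, 1, 16, 9, 25, 7]
Final stack (bottom to top): [19, 1, 16, 9, 25, 7]


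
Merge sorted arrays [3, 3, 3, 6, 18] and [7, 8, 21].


Compare heads, take smaller each step.
Merged: [3, 3, 3, 6, 7, 8, 18, 21]


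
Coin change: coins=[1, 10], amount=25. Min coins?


dp[0]=0; dp[i]=1+min(dp[i-c] for c in coins)
...dp[20]=2, dp[21]=3, dp[22]=4, dp[23]=5, dp[24]=6, dp[25]=7
Minimum coins for 25 = 7


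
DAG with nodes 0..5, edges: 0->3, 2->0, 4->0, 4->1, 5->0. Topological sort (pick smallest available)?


Kahn's algorithm, process smallest node first
Order: [2, 4, 1, 5, 0, 3]


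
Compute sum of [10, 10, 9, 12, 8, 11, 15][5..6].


Prefix sums: [0, 10, 20, 29, 41, 49, 60, 75]
Sum[5..6] = prefix[7] - prefix[5] = 75 - 49 = 26


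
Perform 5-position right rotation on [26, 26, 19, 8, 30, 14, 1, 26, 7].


Right rotate by 5: [30, 14, 1, 26, 7, 26, 26, 19, 8]


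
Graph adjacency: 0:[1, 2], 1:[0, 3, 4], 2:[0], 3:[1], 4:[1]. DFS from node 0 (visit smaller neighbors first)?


DFS stack-based: start with [0]
Visit order: [0, 1, 3, 4, 2]


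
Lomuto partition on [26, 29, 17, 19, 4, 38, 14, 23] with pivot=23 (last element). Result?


Elements <= 23 go left of pivot.
Result: [17, 19, 4, 14, 23, 38, 29, 26], pivot at index 4


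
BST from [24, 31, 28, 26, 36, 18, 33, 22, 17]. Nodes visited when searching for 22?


BST root = 24
Search for 22: compare at each node
Path: [24, 18, 22]


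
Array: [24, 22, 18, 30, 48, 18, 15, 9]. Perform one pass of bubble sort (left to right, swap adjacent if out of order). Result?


After one pass: [22, 18, 24, 30, 18, 15, 9, 48]


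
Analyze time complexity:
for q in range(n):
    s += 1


Per nesting level: O(n) = O(n)
Complexity: O(n)


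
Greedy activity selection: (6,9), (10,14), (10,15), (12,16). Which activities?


Greedy: pick earliest-ending, then skip overlaps.
Selected (2 activities): [(6, 9), (10, 14)]


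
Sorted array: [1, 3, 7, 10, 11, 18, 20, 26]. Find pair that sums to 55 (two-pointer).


Two pointers: lo=0, hi=7
No pair sums to 55


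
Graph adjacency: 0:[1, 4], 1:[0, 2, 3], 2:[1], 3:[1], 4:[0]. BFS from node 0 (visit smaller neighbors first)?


BFS queue: start with [0]
Visit order: [0, 1, 4, 2, 3]


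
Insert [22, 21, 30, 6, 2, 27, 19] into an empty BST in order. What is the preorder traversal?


Root = 22; build tree by BST insertion.
Preorder traversal: [22, 21, 6, 2, 19, 30, 27]


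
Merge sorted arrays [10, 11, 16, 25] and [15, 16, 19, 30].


Compare heads, take smaller each step.
Merged: [10, 11, 15, 16, 16, 19, 25, 30]


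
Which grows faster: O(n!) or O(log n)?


logarithmic grows slower than factorial
O(log n) is asymptotically smaller; O(n!) grows faster


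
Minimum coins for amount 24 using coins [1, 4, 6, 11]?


dp[0]=0; dp[i]=1+min(dp[i-c] for c in coins)
...dp[19]=3, dp[20]=4, dp[21]=3, dp[22]=2, dp[23]=3, dp[24]=4
Minimum coins for 24 = 4


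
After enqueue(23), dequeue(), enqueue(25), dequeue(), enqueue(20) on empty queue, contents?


enqueue(23) -> [23]
dequeue() returns 23 -> []
enqueue(25) -> [25]
dequeue() returns 25 -> []
enqueue(20) -> [20]
Final queue (front to back): [20]


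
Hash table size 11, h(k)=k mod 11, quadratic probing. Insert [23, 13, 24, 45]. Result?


Insertions: 23->slot 1; 13->slot 2; 24->slot 3; 45->slot 5
Table: [None, 23, 13, 24, None, 45, None, None, None, None, None]


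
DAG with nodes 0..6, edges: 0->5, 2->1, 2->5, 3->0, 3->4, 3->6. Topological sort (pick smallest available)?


Kahn's algorithm, process smallest node first
Order: [2, 1, 3, 0, 4, 5, 6]


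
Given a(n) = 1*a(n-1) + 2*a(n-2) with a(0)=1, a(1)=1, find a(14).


Build bottom-up:
...a(12)=2731, a(13)=5461, a(14)=1*5461+2*2731=10923


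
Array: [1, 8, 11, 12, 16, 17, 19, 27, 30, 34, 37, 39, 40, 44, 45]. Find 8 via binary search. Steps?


Search for 8:
[0,14] mid=7 arr[7]=27
[0,6] mid=3 arr[3]=12
[0,2] mid=1 arr[1]=8
Total: 3 comparisons


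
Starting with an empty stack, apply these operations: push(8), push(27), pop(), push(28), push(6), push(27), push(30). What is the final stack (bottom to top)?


push(8) -> [8]
push(27) -> [8, 27]
pop() returns 27 -> [8]
push(28) -> [8, 28]
push(6) -> [8, 28, 6]
push(27) -> [8, 28, 6, 27]
push(30) -> [8, 28, 6, 27, 30]
Final stack (bottom to top): [8, 28, 6, 27, 30]


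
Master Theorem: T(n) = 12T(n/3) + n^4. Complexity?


a=12, b=3, c=4. log_3(12)=2.262 < c=4. Case 3: O(n^c) = O(n^4)
Complexity: O(n^4)


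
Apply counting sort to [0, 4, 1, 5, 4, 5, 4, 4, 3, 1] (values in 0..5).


Count array: [1, 2, 0, 1, 4, 2]
Reconstruct: [0, 1, 1, 3, 4, 4, 4, 4, 5, 5]


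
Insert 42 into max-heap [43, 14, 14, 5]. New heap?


Append 42: [43, 14, 14, 5, 42]
Bubble up: swap idx 4(42) with idx 1(14)
Result: [43, 42, 14, 5, 14]


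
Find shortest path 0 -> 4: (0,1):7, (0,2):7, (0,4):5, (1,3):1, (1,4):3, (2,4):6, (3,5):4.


Dijkstra from 0:
Distances: {0: 0, 1: 7, 2: 7, 3: 8, 4: 5, 5: 12}
Shortest distance to 4 = 5, path = [0, 4]


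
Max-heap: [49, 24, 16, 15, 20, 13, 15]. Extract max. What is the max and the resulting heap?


Max = 49
Replace root with last, heapify down
Resulting heap: [24, 20, 16, 15, 15, 13]


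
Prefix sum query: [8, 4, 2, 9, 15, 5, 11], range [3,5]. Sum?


Prefix sums: [0, 8, 12, 14, 23, 38, 43, 54]
Sum[3..5] = prefix[6] - prefix[3] = 43 - 14 = 29


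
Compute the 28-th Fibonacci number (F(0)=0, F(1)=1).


F(n)=F(n-1)+F(n-2)
...F(26)=121393, F(27)=196418, F(28)=317811


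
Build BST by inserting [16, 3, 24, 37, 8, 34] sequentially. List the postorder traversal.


Root = 16; build tree by BST insertion.
Postorder traversal: [8, 3, 34, 37, 24, 16]


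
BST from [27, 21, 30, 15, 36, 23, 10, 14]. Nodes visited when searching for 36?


BST root = 27
Search for 36: compare at each node
Path: [27, 30, 36]


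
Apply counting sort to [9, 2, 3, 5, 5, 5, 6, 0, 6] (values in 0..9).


Count array: [1, 0, 1, 1, 0, 3, 2, 0, 0, 1]
Reconstruct: [0, 2, 3, 5, 5, 5, 6, 6, 9]


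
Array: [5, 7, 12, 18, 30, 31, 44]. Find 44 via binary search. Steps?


Search for 44:
[0,6] mid=3 arr[3]=18
[4,6] mid=5 arr[5]=31
[6,6] mid=6 arr[6]=44
Total: 3 comparisons


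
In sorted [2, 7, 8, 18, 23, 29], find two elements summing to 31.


Two pointers: lo=0, hi=5
Found pair: (2, 29) summing to 31


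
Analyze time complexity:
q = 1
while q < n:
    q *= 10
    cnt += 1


Per nesting level: O(log n) = O(log n)
Complexity: O(log n)


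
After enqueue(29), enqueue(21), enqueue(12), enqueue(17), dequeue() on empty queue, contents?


enqueue(29) -> [29]
enqueue(21) -> [29, 21]
enqueue(12) -> [29, 21, 12]
enqueue(17) -> [29, 21, 12, 17]
dequeue() returns 29 -> [21, 12, 17]
Final queue (front to back): [21, 12, 17]


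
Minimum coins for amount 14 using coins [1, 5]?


dp[0]=0; dp[i]=1+min(dp[i-c] for c in coins)
...dp[9]=5, dp[10]=2, dp[11]=3, dp[12]=4, dp[13]=5, dp[14]=6
Minimum coins for 14 = 6


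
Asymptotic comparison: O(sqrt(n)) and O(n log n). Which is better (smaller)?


sublinear grows slower than linearithmic
O(sqrt(n)) is asymptotically smaller; O(n log n) grows faster


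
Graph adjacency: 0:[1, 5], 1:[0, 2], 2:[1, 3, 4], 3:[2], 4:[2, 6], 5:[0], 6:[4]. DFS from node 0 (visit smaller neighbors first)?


DFS stack-based: start with [0]
Visit order: [0, 1, 2, 3, 4, 6, 5]


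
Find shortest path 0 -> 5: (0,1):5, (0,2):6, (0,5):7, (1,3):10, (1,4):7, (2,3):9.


Dijkstra from 0:
Distances: {0: 0, 1: 5, 2: 6, 3: 15, 4: 12, 5: 7}
Shortest distance to 5 = 7, path = [0, 5]


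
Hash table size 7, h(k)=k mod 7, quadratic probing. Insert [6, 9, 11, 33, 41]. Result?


Insertions: 6->slot 6; 9->slot 2; 11->slot 4; 33->slot 5; 41->slot 0
Table: [41, None, 9, None, 11, 33, 6]


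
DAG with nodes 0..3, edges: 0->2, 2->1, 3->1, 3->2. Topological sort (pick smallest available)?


Kahn's algorithm, process smallest node first
Order: [0, 3, 2, 1]


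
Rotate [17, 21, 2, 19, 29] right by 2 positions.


Right rotate by 2: [19, 29, 17, 21, 2]


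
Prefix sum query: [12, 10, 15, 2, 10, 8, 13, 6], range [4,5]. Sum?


Prefix sums: [0, 12, 22, 37, 39, 49, 57, 70, 76]
Sum[4..5] = prefix[6] - prefix[4] = 57 - 39 = 18


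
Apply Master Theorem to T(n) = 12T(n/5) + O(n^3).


a=12, b=5, c=3. log_5(12)=1.544 < c=3. Case 3: O(n^c) = O(n^3)
Complexity: O(n^3)


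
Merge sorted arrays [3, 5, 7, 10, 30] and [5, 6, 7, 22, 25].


Compare heads, take smaller each step.
Merged: [3, 5, 5, 6, 7, 7, 10, 22, 25, 30]


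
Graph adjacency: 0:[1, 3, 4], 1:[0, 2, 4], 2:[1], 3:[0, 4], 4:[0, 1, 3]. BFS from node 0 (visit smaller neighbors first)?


BFS queue: start with [0]
Visit order: [0, 1, 3, 4, 2]


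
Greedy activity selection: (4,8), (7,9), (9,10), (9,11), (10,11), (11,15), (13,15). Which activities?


Greedy: pick earliest-ending, then skip overlaps.
Selected (4 activities): [(4, 8), (9, 10), (10, 11), (11, 15)]


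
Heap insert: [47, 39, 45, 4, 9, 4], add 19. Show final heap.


Append 19: [47, 39, 45, 4, 9, 4, 19]
Bubble up: no swaps needed
Result: [47, 39, 45, 4, 9, 4, 19]


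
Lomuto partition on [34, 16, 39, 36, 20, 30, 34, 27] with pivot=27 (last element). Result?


Elements <= 27 go left of pivot.
Result: [16, 20, 27, 36, 34, 30, 34, 39], pivot at index 2


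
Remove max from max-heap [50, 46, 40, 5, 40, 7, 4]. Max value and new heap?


Max = 50
Replace root with last, heapify down
Resulting heap: [46, 40, 40, 5, 4, 7]


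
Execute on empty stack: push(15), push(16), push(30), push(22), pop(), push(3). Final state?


push(15) -> [15]
push(16) -> [15, 16]
push(30) -> [15, 16, 30]
push(22) -> [15, 16, 30, 22]
pop() returns 22 -> [15, 16, 30]
push(3) -> [15, 16, 30, 3]
Final stack (bottom to top): [15, 16, 30, 3]


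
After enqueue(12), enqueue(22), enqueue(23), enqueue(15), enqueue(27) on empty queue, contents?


enqueue(12) -> [12]
enqueue(22) -> [12, 22]
enqueue(23) -> [12, 22, 23]
enqueue(15) -> [12, 22, 23, 15]
enqueue(27) -> [12, 22, 23, 15, 27]
Final queue (front to back): [12, 22, 23, 15, 27]


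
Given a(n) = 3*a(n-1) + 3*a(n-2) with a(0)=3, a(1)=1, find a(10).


Build bottom-up:
...a(8)=31428, a(9)=119151, a(10)=3*119151+3*31428=451737


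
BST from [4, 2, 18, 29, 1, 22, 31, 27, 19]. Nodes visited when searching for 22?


BST root = 4
Search for 22: compare at each node
Path: [4, 18, 29, 22]


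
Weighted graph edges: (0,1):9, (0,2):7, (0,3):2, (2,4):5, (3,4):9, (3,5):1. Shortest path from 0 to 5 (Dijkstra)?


Dijkstra from 0:
Distances: {0: 0, 1: 9, 2: 7, 3: 2, 4: 11, 5: 3}
Shortest distance to 5 = 3, path = [0, 3, 5]


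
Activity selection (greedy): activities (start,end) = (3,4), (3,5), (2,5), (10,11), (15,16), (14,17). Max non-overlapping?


Greedy: pick earliest-ending, then skip overlaps.
Selected (3 activities): [(3, 4), (10, 11), (15, 16)]


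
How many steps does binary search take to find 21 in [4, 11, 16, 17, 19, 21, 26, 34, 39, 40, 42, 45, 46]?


Search for 21:
[0,12] mid=6 arr[6]=26
[0,5] mid=2 arr[2]=16
[3,5] mid=4 arr[4]=19
[5,5] mid=5 arr[5]=21
Total: 4 comparisons


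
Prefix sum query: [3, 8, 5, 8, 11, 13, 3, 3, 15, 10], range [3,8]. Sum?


Prefix sums: [0, 3, 11, 16, 24, 35, 48, 51, 54, 69, 79]
Sum[3..8] = prefix[9] - prefix[3] = 69 - 16 = 53


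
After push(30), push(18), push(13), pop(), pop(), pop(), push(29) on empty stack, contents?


push(30) -> [30]
push(18) -> [30, 18]
push(13) -> [30, 18, 13]
pop() returns 13 -> [30, 18]
pop() returns 18 -> [30]
pop() returns 30 -> []
push(29) -> [29]
Final stack (bottom to top): [29]


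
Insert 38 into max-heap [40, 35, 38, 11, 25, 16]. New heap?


Append 38: [40, 35, 38, 11, 25, 16, 38]
Bubble up: no swaps needed
Result: [40, 35, 38, 11, 25, 16, 38]


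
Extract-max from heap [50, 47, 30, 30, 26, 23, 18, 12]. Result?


Max = 50
Replace root with last, heapify down
Resulting heap: [47, 30, 30, 12, 26, 23, 18]


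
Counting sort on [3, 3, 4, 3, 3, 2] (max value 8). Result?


Count array: [0, 0, 1, 4, 1, 0, 0, 0, 0]
Reconstruct: [2, 3, 3, 3, 3, 4]


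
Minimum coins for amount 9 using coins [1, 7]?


dp[0]=0; dp[i]=1+min(dp[i-c] for c in coins)
...dp[4]=4, dp[5]=5, dp[6]=6, dp[7]=1, dp[8]=2, dp[9]=3
Minimum coins for 9 = 3


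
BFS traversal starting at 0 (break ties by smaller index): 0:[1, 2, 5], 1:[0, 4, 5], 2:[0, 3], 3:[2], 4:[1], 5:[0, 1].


BFS queue: start with [0]
Visit order: [0, 1, 2, 5, 4, 3]


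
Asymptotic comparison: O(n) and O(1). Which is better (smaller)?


constant grows slower than linear
O(1) is asymptotically smaller; O(n) grows faster


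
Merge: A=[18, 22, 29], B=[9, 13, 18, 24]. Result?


Compare heads, take smaller each step.
Merged: [9, 13, 18, 18, 22, 24, 29]


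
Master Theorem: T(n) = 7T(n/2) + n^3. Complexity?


a=7, b=2, c=3. log_2(7)=2.807 < c=3. Case 3: O(n^c) = O(n^3)
Complexity: O(n^3)


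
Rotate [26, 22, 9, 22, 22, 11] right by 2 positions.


Right rotate by 2: [22, 11, 26, 22, 9, 22]


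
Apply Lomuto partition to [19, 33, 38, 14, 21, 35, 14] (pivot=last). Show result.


Elements <= 14 go left of pivot.
Result: [14, 14, 38, 19, 21, 35, 33], pivot at index 1


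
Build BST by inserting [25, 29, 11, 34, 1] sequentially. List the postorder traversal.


Root = 25; build tree by BST insertion.
Postorder traversal: [1, 11, 34, 29, 25]


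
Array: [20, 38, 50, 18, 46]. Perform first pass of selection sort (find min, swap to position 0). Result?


After one pass: [18, 38, 50, 20, 46]


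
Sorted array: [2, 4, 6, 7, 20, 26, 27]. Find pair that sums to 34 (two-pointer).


Two pointers: lo=0, hi=6
Found pair: (7, 27) summing to 34


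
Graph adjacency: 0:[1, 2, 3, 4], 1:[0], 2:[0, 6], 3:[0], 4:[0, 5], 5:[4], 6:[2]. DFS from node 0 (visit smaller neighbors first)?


DFS stack-based: start with [0]
Visit order: [0, 1, 2, 6, 3, 4, 5]


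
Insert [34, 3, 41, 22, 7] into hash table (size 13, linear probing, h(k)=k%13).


Insertions: 34->slot 8; 3->slot 3; 41->slot 2; 22->slot 9; 7->slot 7
Table: [None, None, 41, 3, None, None, None, 7, 34, 22, None, None, None]


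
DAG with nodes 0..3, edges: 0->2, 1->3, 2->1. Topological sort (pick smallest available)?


Kahn's algorithm, process smallest node first
Order: [0, 2, 1, 3]


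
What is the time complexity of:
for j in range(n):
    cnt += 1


Per nesting level: O(n) = O(n)
Complexity: O(n)


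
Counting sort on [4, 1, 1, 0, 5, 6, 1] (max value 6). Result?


Count array: [1, 3, 0, 0, 1, 1, 1]
Reconstruct: [0, 1, 1, 1, 4, 5, 6]


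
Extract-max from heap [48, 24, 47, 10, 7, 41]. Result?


Max = 48
Replace root with last, heapify down
Resulting heap: [47, 24, 41, 10, 7]


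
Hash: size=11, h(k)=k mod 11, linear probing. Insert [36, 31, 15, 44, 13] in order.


Insertions: 36->slot 3; 31->slot 9; 15->slot 4; 44->slot 0; 13->slot 2
Table: [44, None, 13, 36, 15, None, None, None, None, 31, None]


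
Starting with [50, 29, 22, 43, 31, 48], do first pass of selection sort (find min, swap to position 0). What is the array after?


After one pass: [22, 29, 50, 43, 31, 48]


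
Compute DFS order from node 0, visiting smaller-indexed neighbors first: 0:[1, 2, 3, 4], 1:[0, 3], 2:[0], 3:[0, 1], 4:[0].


DFS stack-based: start with [0]
Visit order: [0, 1, 3, 2, 4]


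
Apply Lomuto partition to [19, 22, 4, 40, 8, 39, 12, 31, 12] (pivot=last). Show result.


Elements <= 12 go left of pivot.
Result: [4, 8, 12, 12, 22, 39, 19, 31, 40], pivot at index 3


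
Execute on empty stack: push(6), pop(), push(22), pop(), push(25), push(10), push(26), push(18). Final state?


push(6) -> [6]
pop() returns 6 -> []
push(22) -> [22]
pop() returns 22 -> []
push(25) -> [25]
push(10) -> [25, 10]
push(26) -> [25, 10, 26]
push(18) -> [25, 10, 26, 18]
Final stack (bottom to top): [25, 10, 26, 18]


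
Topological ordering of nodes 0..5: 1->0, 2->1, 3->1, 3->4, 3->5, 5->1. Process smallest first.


Kahn's algorithm, process smallest node first
Order: [2, 3, 4, 5, 1, 0]


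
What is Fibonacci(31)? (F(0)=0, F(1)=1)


F(n)=F(n-1)+F(n-2)
...F(29)=514229, F(30)=832040, F(31)=1346269


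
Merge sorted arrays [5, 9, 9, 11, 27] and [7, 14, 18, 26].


Compare heads, take smaller each step.
Merged: [5, 7, 9, 9, 11, 14, 18, 26, 27]
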